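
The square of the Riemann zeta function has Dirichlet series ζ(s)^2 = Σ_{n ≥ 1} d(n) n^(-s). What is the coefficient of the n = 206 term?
d(206) = 4

ζ(s)^2 = (Σ 1/m^s)(Σ 1/k^s). The coefficient of 1/n^s in the product is the number of ordered pairs (m, k) with mk = n, which equals d(n). For n = 206, divisors are [1, 2, 103, 206], so d(206) = 4.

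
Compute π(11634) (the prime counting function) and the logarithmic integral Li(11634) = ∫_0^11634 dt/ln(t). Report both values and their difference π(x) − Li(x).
π(11634) = 1399;  Li(11634) ≈ 1422.07;  π(x) − Li(x) ≈ -23.07.

Direct count of primes ≤ 11634 gives π(11634) = 1399. Numerical evaluation of the logarithmic integral gives Li(11634) ≈ 1422.07. The difference π(x) − Li(x) ≈ -23.07 is typically negative for small/moderate x (Li(x) overestimates), though Littlewood's theorem shows this sign changes infinitely often.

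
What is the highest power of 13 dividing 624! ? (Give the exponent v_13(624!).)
v_13(624!) = 51

Legendre's formula: v_p(n!) = Σ_{k ≥ 1} ⌊n / p^k⌋. For p = 13, n = 624, the terms are:
  ⌊624/13^1⌋ = ⌊624/13⌋ = 48
  ⌊624/13^2⌋ = ⌊624/169⌋ = 3
(the next term ⌊624/13^3⌋ = 0, terminating the sum). Summing: v_13(624!) = 48 + 3 = 51.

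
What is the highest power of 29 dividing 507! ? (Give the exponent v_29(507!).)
v_29(507!) = 17

Legendre's formula: v_p(n!) = Σ_{k ≥ 1} ⌊n / p^k⌋. For p = 29, n = 507, the terms are:
  ⌊507/29^1⌋ = ⌊507/29⌋ = 17
(the next term ⌊507/29^2⌋ = 0, terminating the sum). Summing: v_29(507!) = 17 = 17.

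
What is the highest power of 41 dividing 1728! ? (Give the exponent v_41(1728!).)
v_41(1728!) = 43

Legendre's formula: v_p(n!) = Σ_{k ≥ 1} ⌊n / p^k⌋. For p = 41, n = 1728, the terms are:
  ⌊1728/41^1⌋ = ⌊1728/41⌋ = 42
  ⌊1728/41^2⌋ = ⌊1728/1681⌋ = 1
(the next term ⌊1728/41^3⌋ = 0, terminating the sum). Summing: v_41(1728!) = 42 + 1 = 43.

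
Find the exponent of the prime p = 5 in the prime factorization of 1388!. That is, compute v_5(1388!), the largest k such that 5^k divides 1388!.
v_5(1388!) = 345

Legendre's formula: v_p(n!) = Σ_{k ≥ 1} ⌊n / p^k⌋. For p = 5, n = 1388, the terms are:
  ⌊1388/5^1⌋ = ⌊1388/5⌋ = 277
  ⌊1388/5^2⌋ = ⌊1388/25⌋ = 55
  ⌊1388/5^3⌋ = ⌊1388/125⌋ = 11
  ⌊1388/5^4⌋ = ⌊1388/625⌋ = 2
(the next term ⌊1388/5^5⌋ = 0, terminating the sum). Summing: v_5(1388!) = 277 + 55 + 11 + 2 = 345.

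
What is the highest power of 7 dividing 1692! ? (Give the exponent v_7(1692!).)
v_7(1692!) = 279

Legendre's formula: v_p(n!) = Σ_{k ≥ 1} ⌊n / p^k⌋. For p = 7, n = 1692, the terms are:
  ⌊1692/7^1⌋ = ⌊1692/7⌋ = 241
  ⌊1692/7^2⌋ = ⌊1692/49⌋ = 34
  ⌊1692/7^3⌋ = ⌊1692/343⌋ = 4
(the next term ⌊1692/7^4⌋ = 0, terminating the sum). Summing: v_7(1692!) = 241 + 34 + 4 = 279.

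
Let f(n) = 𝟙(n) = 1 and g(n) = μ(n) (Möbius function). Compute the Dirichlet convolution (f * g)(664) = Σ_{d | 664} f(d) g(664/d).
(𝟙 * μ)(664) = 0

Divisors of 664: [1, 2, 4, 8, 83, 166, 332, 664]. For each d | 664:
  d = 1: 𝟙(1) · μ(664/1) = 1 · 0 = 0
  d = 2: 𝟙(2) · μ(664/2) = 1 · 0 = 0
  d = 4: 𝟙(4) · μ(664/4) = 1 · 1 = 1
  d = 8: 𝟙(8) · μ(664/8) = 1 · -1 = -1
  d = 83: 𝟙(83) · μ(664/83) = 1 · 0 = 0
  d = 166: 𝟙(166) · μ(664/166) = 1 · 0 = 0
  d = 332: 𝟙(332) · μ(664/332) = 1 · -1 = -1
  d = 664: 𝟙(664) · μ(664/664) = 1 · 1 = 1
Summing: (𝟙 * μ)(664) = 0 + 0 + 1 + -1 + 0 + 0 + -1 + 1 = 0.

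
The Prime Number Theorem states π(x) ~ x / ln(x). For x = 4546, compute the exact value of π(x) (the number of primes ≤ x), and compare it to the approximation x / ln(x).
π(4546) = 615;  x/ln(x) ≈ 539.78;  relative error ≈ 12.23%.

Directly count primes up to 4546: π(4546) = 615. The PNT approximation gives 4546/ln(4546) ≈ 4546/8.42200 ≈ 539.78. Relative error (π(x) − x/ln(x)) / π(x) ≈ 12.23%; the approximation is known to undercount slightly (Li(x) is a better estimate).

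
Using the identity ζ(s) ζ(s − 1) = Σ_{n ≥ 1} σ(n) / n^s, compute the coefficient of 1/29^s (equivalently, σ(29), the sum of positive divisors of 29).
σ(29) = 30

In the product (Σ m^0/m^s)(Σ k / k^s) = Σ (Σ_{d | n} d) / n^s, the coefficient of 1/n^s is σ(n) = Σ_{d | n} d. For n = 29, divisors are [1, 29]; summing: σ(29) = 30.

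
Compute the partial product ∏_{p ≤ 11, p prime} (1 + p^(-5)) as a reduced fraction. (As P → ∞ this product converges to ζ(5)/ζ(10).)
∏ = 651742119928/629159540625

The primes p ≤ 11 are [2, 3, 5, 7, 11]. For each, (1 + 1/p^5) = (p^5 + 1)/p^5. Multiplying these fractions over p ∈ [2, 3, 5, 7, 11] gives 651742119928/629159540625. (In the limit P → ∞ this tends to ζ(5)/ζ(10).)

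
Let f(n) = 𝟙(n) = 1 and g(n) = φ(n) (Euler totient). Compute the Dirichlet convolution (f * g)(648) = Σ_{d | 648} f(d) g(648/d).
(𝟙 * φ)(648) = 648

Divisors of 648: [1, 2, 3, 4, 6, 8, 9, 12, 18, 24, 27, 36, 54, 72, 81, 108, 162, 216, 324, 648]. For each d | 648:
  d = 1: 𝟙(1) · φ(648/1) = 1 · 216 = 216
  d = 2: 𝟙(2) · φ(648/2) = 1 · 108 = 108
  d = 3: 𝟙(3) · φ(648/3) = 1 · 72 = 72
  d = 4: 𝟙(4) · φ(648/4) = 1 · 54 = 54
  d = 6: 𝟙(6) · φ(648/6) = 1 · 36 = 36
  d = 8: 𝟙(8) · φ(648/8) = 1 · 54 = 54
  d = 9: 𝟙(9) · φ(648/9) = 1 · 24 = 24
  d = 12: 𝟙(12) · φ(648/12) = 1 · 18 = 18
  d = 18: 𝟙(18) · φ(648/18) = 1 · 12 = 12
  d = 24: 𝟙(24) · φ(648/24) = 1 · 18 = 18
  d = 27: 𝟙(27) · φ(648/27) = 1 · 8 = 8
  d = 36: 𝟙(36) · φ(648/36) = 1 · 6 = 6
  d = 54: 𝟙(54) · φ(648/54) = 1 · 4 = 4
  d = 72: 𝟙(72) · φ(648/72) = 1 · 6 = 6
  d = 81: 𝟙(81) · φ(648/81) = 1 · 4 = 4
  d = 108: 𝟙(108) · φ(648/108) = 1 · 2 = 2
  d = 162: 𝟙(162) · φ(648/162) = 1 · 2 = 2
  d = 216: 𝟙(216) · φ(648/216) = 1 · 2 = 2
  d = 324: 𝟙(324) · φ(648/324) = 1 · 1 = 1
  d = 648: 𝟙(648) · φ(648/648) = 1 · 1 = 1
Summing: (𝟙 * φ)(648) = 216 + 108 + 72 + 54 + 36 + 54 + 24 + 18 + 12 + 18 + 8 + 6 + 4 + 6 + 4 + 2 + 2 + 2 + 1 + 1 = 648.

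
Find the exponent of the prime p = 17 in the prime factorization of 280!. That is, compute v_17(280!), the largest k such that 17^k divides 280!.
v_17(280!) = 16

Legendre's formula: v_p(n!) = Σ_{k ≥ 1} ⌊n / p^k⌋. For p = 17, n = 280, the terms are:
  ⌊280/17^1⌋ = ⌊280/17⌋ = 16
(the next term ⌊280/17^2⌋ = 0, terminating the sum). Summing: v_17(280!) = 16 = 16.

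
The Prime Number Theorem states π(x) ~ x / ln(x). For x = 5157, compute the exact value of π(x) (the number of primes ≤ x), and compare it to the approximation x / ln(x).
π(5157) = 687;  x/ln(x) ≈ 603.29;  relative error ≈ 12.18%.

Directly count primes up to 5157: π(5157) = 687. The PNT approximation gives 5157/ln(5157) ≈ 5157/8.54811 ≈ 603.29. Relative error (π(x) − x/ln(x)) / π(x) ≈ 12.18%; the approximation is known to undercount slightly (Li(x) is a better estimate).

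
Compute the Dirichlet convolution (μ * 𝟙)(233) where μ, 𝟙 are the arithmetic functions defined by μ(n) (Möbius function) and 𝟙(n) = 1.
(μ * 𝟙)(233) = 0

Divisors of 233: [1, 233]. For each d | 233:
  d = 1: μ(1) · 𝟙(233/1) = 1 · 1 = 1
  d = 233: μ(233) · 𝟙(233/233) = -1 · 1 = -1
Summing: (μ * 𝟙)(233) = 1 + -1 = 0.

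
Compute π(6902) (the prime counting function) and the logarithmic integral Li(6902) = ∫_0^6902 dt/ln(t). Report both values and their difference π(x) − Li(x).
π(6902) = 887;  Li(6902) ≈ 903.25;  π(x) − Li(x) ≈ -16.25.

Direct count of primes ≤ 6902 gives π(6902) = 887. Numerical evaluation of the logarithmic integral gives Li(6902) ≈ 903.25. The difference π(x) − Li(x) ≈ -16.25 is typically negative for small/moderate x (Li(x) overestimates), though Littlewood's theorem shows this sign changes infinitely often.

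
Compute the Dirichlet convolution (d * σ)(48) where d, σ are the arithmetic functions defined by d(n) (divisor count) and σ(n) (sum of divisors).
(d * σ)(48) = 594

Divisors of 48: [1, 2, 3, 4, 6, 8, 12, 16, 24, 48]. For each d | 48:
  d = 1: d(1) · σ(48/1) = 1 · 124 = 124
  d = 2: d(2) · σ(48/2) = 2 · 60 = 120
  d = 3: d(3) · σ(48/3) = 2 · 31 = 62
  d = 4: d(4) · σ(48/4) = 3 · 28 = 84
  d = 6: d(6) · σ(48/6) = 4 · 15 = 60
  d = 8: d(8) · σ(48/8) = 4 · 12 = 48
  d = 12: d(12) · σ(48/12) = 6 · 7 = 42
  d = 16: d(16) · σ(48/16) = 5 · 4 = 20
  d = 24: d(24) · σ(48/24) = 8 · 3 = 24
  d = 48: d(48) · σ(48/48) = 10 · 1 = 10
Summing: (d * σ)(48) = 124 + 120 + 62 + 84 + 60 + 48 + 42 + 20 + 24 + 10 = 594.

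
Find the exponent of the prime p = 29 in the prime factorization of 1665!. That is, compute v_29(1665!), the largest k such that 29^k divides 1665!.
v_29(1665!) = 58

Legendre's formula: v_p(n!) = Σ_{k ≥ 1} ⌊n / p^k⌋. For p = 29, n = 1665, the terms are:
  ⌊1665/29^1⌋ = ⌊1665/29⌋ = 57
  ⌊1665/29^2⌋ = ⌊1665/841⌋ = 1
(the next term ⌊1665/29^3⌋ = 0, terminating the sum). Summing: v_29(1665!) = 57 + 1 = 58.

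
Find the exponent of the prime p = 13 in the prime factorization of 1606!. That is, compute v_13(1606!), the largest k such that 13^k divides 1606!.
v_13(1606!) = 132

Legendre's formula: v_p(n!) = Σ_{k ≥ 1} ⌊n / p^k⌋. For p = 13, n = 1606, the terms are:
  ⌊1606/13^1⌋ = ⌊1606/13⌋ = 123
  ⌊1606/13^2⌋ = ⌊1606/169⌋ = 9
(the next term ⌊1606/13^3⌋ = 0, terminating the sum). Summing: v_13(1606!) = 123 + 9 = 132.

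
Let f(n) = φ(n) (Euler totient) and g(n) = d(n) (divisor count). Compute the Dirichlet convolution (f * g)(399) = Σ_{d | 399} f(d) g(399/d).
(φ * d)(399) = 640

Divisors of 399: [1, 3, 7, 19, 21, 57, 133, 399]. For each d | 399:
  d = 1: φ(1) · d(399/1) = 1 · 8 = 8
  d = 3: φ(3) · d(399/3) = 2 · 4 = 8
  d = 7: φ(7) · d(399/7) = 6 · 4 = 24
  d = 19: φ(19) · d(399/19) = 18 · 4 = 72
  d = 21: φ(21) · d(399/21) = 12 · 2 = 24
  d = 57: φ(57) · d(399/57) = 36 · 2 = 72
  d = 133: φ(133) · d(399/133) = 108 · 2 = 216
  d = 399: φ(399) · d(399/399) = 216 · 1 = 216
Summing: (φ * d)(399) = 8 + 8 + 24 + 72 + 24 + 72 + 216 + 216 = 640.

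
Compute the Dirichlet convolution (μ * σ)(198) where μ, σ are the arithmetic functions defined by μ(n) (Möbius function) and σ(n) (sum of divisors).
(μ * σ)(198) = 198

Divisors of 198: [1, 2, 3, 6, 9, 11, 18, 22, 33, 66, 99, 198]. For each d | 198:
  d = 1: μ(1) · σ(198/1) = 1 · 468 = 468
  d = 2: μ(2) · σ(198/2) = -1 · 156 = -156
  d = 3: μ(3) · σ(198/3) = -1 · 144 = -144
  d = 6: μ(6) · σ(198/6) = 1 · 48 = 48
  d = 9: μ(9) · σ(198/9) = 0 · 36 = 0
  d = 11: μ(11) · σ(198/11) = -1 · 39 = -39
  d = 18: μ(18) · σ(198/18) = 0 · 12 = 0
  d = 22: μ(22) · σ(198/22) = 1 · 13 = 13
  d = 33: μ(33) · σ(198/33) = 1 · 12 = 12
  d = 66: μ(66) · σ(198/66) = -1 · 4 = -4
  d = 99: μ(99) · σ(198/99) = 0 · 3 = 0
  d = 198: μ(198) · σ(198/198) = 0 · 1 = 0
Summing: (μ * σ)(198) = 468 + -156 + -144 + 48 + 0 + -39 + 0 + 13 + 12 + -4 + 0 + 0 = 198.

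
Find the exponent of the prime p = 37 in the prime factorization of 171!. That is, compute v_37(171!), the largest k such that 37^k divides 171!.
v_37(171!) = 4

Legendre's formula: v_p(n!) = Σ_{k ≥ 1} ⌊n / p^k⌋. For p = 37, n = 171, the terms are:
  ⌊171/37^1⌋ = ⌊171/37⌋ = 4
(the next term ⌊171/37^2⌋ = 0, terminating the sum). Summing: v_37(171!) = 4 = 4.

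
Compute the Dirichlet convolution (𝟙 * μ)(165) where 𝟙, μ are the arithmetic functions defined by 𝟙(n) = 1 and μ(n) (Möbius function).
(𝟙 * μ)(165) = 0

Divisors of 165: [1, 3, 5, 11, 15, 33, 55, 165]. For each d | 165:
  d = 1: 𝟙(1) · μ(165/1) = 1 · -1 = -1
  d = 3: 𝟙(3) · μ(165/3) = 1 · 1 = 1
  d = 5: 𝟙(5) · μ(165/5) = 1 · 1 = 1
  d = 11: 𝟙(11) · μ(165/11) = 1 · 1 = 1
  d = 15: 𝟙(15) · μ(165/15) = 1 · -1 = -1
  d = 33: 𝟙(33) · μ(165/33) = 1 · -1 = -1
  d = 55: 𝟙(55) · μ(165/55) = 1 · -1 = -1
  d = 165: 𝟙(165) · μ(165/165) = 1 · 1 = 1
Summing: (𝟙 * μ)(165) = -1 + 1 + 1 + 1 + -1 + -1 + -1 + 1 = 0.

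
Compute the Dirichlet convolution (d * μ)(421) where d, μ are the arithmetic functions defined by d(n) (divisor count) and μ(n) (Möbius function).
(d * μ)(421) = 1

Divisors of 421: [1, 421]. For each d | 421:
  d = 1: d(1) · μ(421/1) = 1 · -1 = -1
  d = 421: d(421) · μ(421/421) = 2 · 1 = 2
Summing: (d * μ)(421) = -1 + 2 = 1.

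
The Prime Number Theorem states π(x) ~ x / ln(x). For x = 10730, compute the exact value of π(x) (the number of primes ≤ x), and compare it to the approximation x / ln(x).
π(10730) = 1308;  x/ln(x) ≈ 1156.15;  relative error ≈ 11.61%.

Directly count primes up to 10730: π(10730) = 1308. The PNT approximation gives 10730/ln(10730) ≈ 10730/9.28080 ≈ 1156.15. Relative error (π(x) − x/ln(x)) / π(x) ≈ 11.61%; the approximation is known to undercount slightly (Li(x) is a better estimate).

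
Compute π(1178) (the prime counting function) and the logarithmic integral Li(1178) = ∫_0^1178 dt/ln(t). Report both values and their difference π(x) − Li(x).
π(1178) = 193;  Li(1178) ≈ 203.07;  π(x) − Li(x) ≈ -10.07.

Direct count of primes ≤ 1178 gives π(1178) = 193. Numerical evaluation of the logarithmic integral gives Li(1178) ≈ 203.07. The difference π(x) − Li(x) ≈ -10.07 is typically negative for small/moderate x (Li(x) overestimates), though Littlewood's theorem shows this sign changes infinitely often.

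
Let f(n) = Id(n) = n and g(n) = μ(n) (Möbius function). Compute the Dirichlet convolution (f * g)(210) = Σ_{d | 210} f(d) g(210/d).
(Id * μ)(210) = 48

Divisors of 210: [1, 2, 3, 5, 6, 7, 10, 14, 15, 21, 30, 35, 42, 70, 105, 210]. For each d | 210:
  d = 1: Id(1) · μ(210/1) = 1 · 1 = 1
  d = 2: Id(2) · μ(210/2) = 2 · -1 = -2
  d = 3: Id(3) · μ(210/3) = 3 · -1 = -3
  d = 5: Id(5) · μ(210/5) = 5 · -1 = -5
  d = 6: Id(6) · μ(210/6) = 6 · 1 = 6
  d = 7: Id(7) · μ(210/7) = 7 · -1 = -7
  d = 10: Id(10) · μ(210/10) = 10 · 1 = 10
  d = 14: Id(14) · μ(210/14) = 14 · 1 = 14
  d = 15: Id(15) · μ(210/15) = 15 · 1 = 15
  d = 21: Id(21) · μ(210/21) = 21 · 1 = 21
  d = 30: Id(30) · μ(210/30) = 30 · -1 = -30
  d = 35: Id(35) · μ(210/35) = 35 · 1 = 35
  d = 42: Id(42) · μ(210/42) = 42 · -1 = -42
  d = 70: Id(70) · μ(210/70) = 70 · -1 = -70
  d = 105: Id(105) · μ(210/105) = 105 · -1 = -105
  d = 210: Id(210) · μ(210/210) = 210 · 1 = 210
Summing: (Id * μ)(210) = 1 + -2 + -3 + -5 + 6 + -7 + 10 + 14 + 15 + 21 + -30 + 35 + -42 + -70 + -105 + 210 = 48.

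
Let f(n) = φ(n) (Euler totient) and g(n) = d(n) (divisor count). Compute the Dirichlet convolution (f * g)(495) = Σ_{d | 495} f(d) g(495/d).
(φ * d)(495) = 936

Divisors of 495: [1, 3, 5, 9, 11, 15, 33, 45, 55, 99, 165, 495]. For each d | 495:
  d = 1: φ(1) · d(495/1) = 1 · 12 = 12
  d = 3: φ(3) · d(495/3) = 2 · 8 = 16
  d = 5: φ(5) · d(495/5) = 4 · 6 = 24
  d = 9: φ(9) · d(495/9) = 6 · 4 = 24
  d = 11: φ(11) · d(495/11) = 10 · 6 = 60
  d = 15: φ(15) · d(495/15) = 8 · 4 = 32
  d = 33: φ(33) · d(495/33) = 20 · 4 = 80
  d = 45: φ(45) · d(495/45) = 24 · 2 = 48
  d = 55: φ(55) · d(495/55) = 40 · 3 = 120
  d = 99: φ(99) · d(495/99) = 60 · 2 = 120
  d = 165: φ(165) · d(495/165) = 80 · 2 = 160
  d = 495: φ(495) · d(495/495) = 240 · 1 = 240
Summing: (φ * d)(495) = 12 + 16 + 24 + 24 + 60 + 32 + 80 + 48 + 120 + 120 + 160 + 240 = 936.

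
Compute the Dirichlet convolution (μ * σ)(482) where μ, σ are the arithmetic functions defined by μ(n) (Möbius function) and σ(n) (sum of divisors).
(μ * σ)(482) = 482

Divisors of 482: [1, 2, 241, 482]. For each d | 482:
  d = 1: μ(1) · σ(482/1) = 1 · 726 = 726
  d = 2: μ(2) · σ(482/2) = -1 · 242 = -242
  d = 241: μ(241) · σ(482/241) = -1 · 3 = -3
  d = 482: μ(482) · σ(482/482) = 1 · 1 = 1
Summing: (μ * σ)(482) = 726 + -242 + -3 + 1 = 482.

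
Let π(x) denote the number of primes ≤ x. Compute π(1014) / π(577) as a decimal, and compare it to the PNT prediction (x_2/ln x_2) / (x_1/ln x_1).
π(1014)/π(577) = 170/106 ≈ 1.6038;  PNT prediction ≈ 1.6142.

π(577) = 106 and π(1014) = 170, so π(1014)/π(577) ≈ 1.6038. The PNT-predicted ratio is (1014/ln(1014)) / (577/ln(577)) ≈ 1.6142. The two agree to within a few percent, as expected.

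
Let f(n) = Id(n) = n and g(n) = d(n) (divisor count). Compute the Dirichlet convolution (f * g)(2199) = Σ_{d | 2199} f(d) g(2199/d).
(Id * d)(2199) = 3675

Divisors of 2199: [1, 3, 733, 2199]. For each d | 2199:
  d = 1: Id(1) · d(2199/1) = 1 · 4 = 4
  d = 3: Id(3) · d(2199/3) = 3 · 2 = 6
  d = 733: Id(733) · d(2199/733) = 733 · 2 = 1466
  d = 2199: Id(2199) · d(2199/2199) = 2199 · 1 = 2199
Summing: (Id * d)(2199) = 4 + 6 + 1466 + 2199 = 3675.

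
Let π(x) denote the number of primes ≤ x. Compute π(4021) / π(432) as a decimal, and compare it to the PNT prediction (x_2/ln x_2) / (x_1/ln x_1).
π(4021)/π(432) = 556/83 ≈ 6.6988;  PNT prediction ≈ 6.8059.

π(432) = 83 and π(4021) = 556, so π(4021)/π(432) ≈ 6.6988. The PNT-predicted ratio is (4021/ln(4021)) / (432/ln(432)) ≈ 6.8059. The two agree to within a few percent, as expected.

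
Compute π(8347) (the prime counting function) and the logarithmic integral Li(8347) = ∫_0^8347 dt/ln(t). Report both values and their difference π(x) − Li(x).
π(8347) = 1045;  Li(8347) ≈ 1064.94;  π(x) − Li(x) ≈ -19.94.

Direct count of primes ≤ 8347 gives π(8347) = 1045. Numerical evaluation of the logarithmic integral gives Li(8347) ≈ 1064.94. The difference π(x) − Li(x) ≈ -19.94 is typically negative for small/moderate x (Li(x) overestimates), though Littlewood's theorem shows this sign changes infinitely often.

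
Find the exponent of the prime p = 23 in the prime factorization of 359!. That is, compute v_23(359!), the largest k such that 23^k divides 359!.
v_23(359!) = 15

Legendre's formula: v_p(n!) = Σ_{k ≥ 1} ⌊n / p^k⌋. For p = 23, n = 359, the terms are:
  ⌊359/23^1⌋ = ⌊359/23⌋ = 15
(the next term ⌊359/23^2⌋ = 0, terminating the sum). Summing: v_23(359!) = 15 = 15.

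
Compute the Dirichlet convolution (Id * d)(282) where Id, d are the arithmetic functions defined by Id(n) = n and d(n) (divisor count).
(Id * d)(282) = 980

Divisors of 282: [1, 2, 3, 6, 47, 94, 141, 282]. For each d | 282:
  d = 1: Id(1) · d(282/1) = 1 · 8 = 8
  d = 2: Id(2) · d(282/2) = 2 · 4 = 8
  d = 3: Id(3) · d(282/3) = 3 · 4 = 12
  d = 6: Id(6) · d(282/6) = 6 · 2 = 12
  d = 47: Id(47) · d(282/47) = 47 · 4 = 188
  d = 94: Id(94) · d(282/94) = 94 · 2 = 188
  d = 141: Id(141) · d(282/141) = 141 · 2 = 282
  d = 282: Id(282) · d(282/282) = 282 · 1 = 282
Summing: (Id * d)(282) = 8 + 8 + 12 + 12 + 188 + 188 + 282 + 282 = 980.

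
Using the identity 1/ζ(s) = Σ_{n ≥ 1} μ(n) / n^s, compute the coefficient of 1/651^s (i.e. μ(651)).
μ(651) = -1

Factor n = 651 = 3 · 7 · 31. μ(n) = 0 if any exponent ≥ 2 (not squarefree); otherwise μ(n) = (−1)^{ω(n)} where ω(n) is the number of distinct prime factors. Applying: μ(651) = -1.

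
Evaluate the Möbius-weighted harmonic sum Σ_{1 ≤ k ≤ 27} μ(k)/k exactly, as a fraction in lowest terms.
Σ μ(k)/k = 4165258/111546435

Values of μ(k) for 1 ≤ k ≤ 27: μ(1) = 1, μ(2) = -1, μ(3) = -1, μ(5) = -1, μ(6) = 1, μ(7) = -1, μ(10) = 1, μ(11) = -1, μ(13) = -1, μ(14) = 1, μ(15) = 1, μ(17) = -1, μ(19) = -1, μ(21) = 1, μ(22) = 1, μ(23) = -1, μ(26) = 1, with μ = 0 on non-squarefree integers. Summing μ(k)/k for k where μ(k) ≠ 0 gives 4165258/111546435 ≈ 0.0373. (PNT ⟺ this sum → 0 as n → ∞.)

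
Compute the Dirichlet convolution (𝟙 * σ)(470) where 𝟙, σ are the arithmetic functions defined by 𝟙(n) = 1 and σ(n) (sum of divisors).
(𝟙 * σ)(470) = 1372

Divisors of 470: [1, 2, 5, 10, 47, 94, 235, 470]. For each d | 470:
  d = 1: 𝟙(1) · σ(470/1) = 1 · 864 = 864
  d = 2: 𝟙(2) · σ(470/2) = 1 · 288 = 288
  d = 5: 𝟙(5) · σ(470/5) = 1 · 144 = 144
  d = 10: 𝟙(10) · σ(470/10) = 1 · 48 = 48
  d = 47: 𝟙(47) · σ(470/47) = 1 · 18 = 18
  d = 94: 𝟙(94) · σ(470/94) = 1 · 6 = 6
  d = 235: 𝟙(235) · σ(470/235) = 1 · 3 = 3
  d = 470: 𝟙(470) · σ(470/470) = 1 · 1 = 1
Summing: (𝟙 * σ)(470) = 864 + 288 + 144 + 48 + 18 + 6 + 3 + 1 = 1372.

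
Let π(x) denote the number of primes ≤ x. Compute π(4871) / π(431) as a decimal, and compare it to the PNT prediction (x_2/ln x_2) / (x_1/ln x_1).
π(4871)/π(431) = 652/83 ≈ 7.8554;  PNT prediction ≈ 8.0740.

π(431) = 83 and π(4871) = 652, so π(4871)/π(431) ≈ 7.8554. The PNT-predicted ratio is (4871/ln(4871)) / (431/ln(431)) ≈ 8.0740. The two agree to within a few percent, as expected.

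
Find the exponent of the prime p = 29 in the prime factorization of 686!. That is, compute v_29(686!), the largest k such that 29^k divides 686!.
v_29(686!) = 23

Legendre's formula: v_p(n!) = Σ_{k ≥ 1} ⌊n / p^k⌋. For p = 29, n = 686, the terms are:
  ⌊686/29^1⌋ = ⌊686/29⌋ = 23
(the next term ⌊686/29^2⌋ = 0, terminating the sum). Summing: v_29(686!) = 23 = 23.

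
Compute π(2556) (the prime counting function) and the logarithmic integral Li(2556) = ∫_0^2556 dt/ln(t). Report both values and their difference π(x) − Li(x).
π(2556) = 374;  Li(2556) ≈ 386.76;  π(x) − Li(x) ≈ -12.76.

Direct count of primes ≤ 2556 gives π(2556) = 374. Numerical evaluation of the logarithmic integral gives Li(2556) ≈ 386.76. The difference π(x) − Li(x) ≈ -12.76 is typically negative for small/moderate x (Li(x) overestimates), though Littlewood's theorem shows this sign changes infinitely often.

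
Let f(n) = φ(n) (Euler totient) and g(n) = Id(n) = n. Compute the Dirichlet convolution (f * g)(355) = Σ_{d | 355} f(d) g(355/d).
(φ * Id)(355) = 1269

Divisors of 355: [1, 5, 71, 355]. For each d | 355:
  d = 1: φ(1) · Id(355/1) = 1 · 355 = 355
  d = 5: φ(5) · Id(355/5) = 4 · 71 = 284
  d = 71: φ(71) · Id(355/71) = 70 · 5 = 350
  d = 355: φ(355) · Id(355/355) = 280 · 1 = 280
Summing: (φ * Id)(355) = 355 + 284 + 350 + 280 = 1269.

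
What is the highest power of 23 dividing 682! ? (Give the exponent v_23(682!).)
v_23(682!) = 30

Legendre's formula: v_p(n!) = Σ_{k ≥ 1} ⌊n / p^k⌋. For p = 23, n = 682, the terms are:
  ⌊682/23^1⌋ = ⌊682/23⌋ = 29
  ⌊682/23^2⌋ = ⌊682/529⌋ = 1
(the next term ⌊682/23^3⌋ = 0, terminating the sum). Summing: v_23(682!) = 29 + 1 = 30.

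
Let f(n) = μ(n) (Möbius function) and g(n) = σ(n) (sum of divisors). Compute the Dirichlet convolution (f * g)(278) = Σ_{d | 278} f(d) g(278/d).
(μ * σ)(278) = 278

Divisors of 278: [1, 2, 139, 278]. For each d | 278:
  d = 1: μ(1) · σ(278/1) = 1 · 420 = 420
  d = 2: μ(2) · σ(278/2) = -1 · 140 = -140
  d = 139: μ(139) · σ(278/139) = -1 · 3 = -3
  d = 278: μ(278) · σ(278/278) = 1 · 1 = 1
Summing: (μ * σ)(278) = 420 + -140 + -3 + 1 = 278.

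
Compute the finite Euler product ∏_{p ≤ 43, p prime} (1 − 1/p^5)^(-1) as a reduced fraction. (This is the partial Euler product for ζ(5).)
∏ = 1572482291224969810929353517600303098269844539827384419450979869/1516482033755337998564749447506198249900022724140786873799147520

The primes p ≤ 43 are [2, 3, 5, 7, 11, 13, 17, 19, 23, 29, 31, 37, 41, 43]. For each prime, (1 − 1/p^5)^(-1) = p^5 / (p^5 − 1). The product is (1 − 1/2^5)^(-1), (1 − 1/3^5)^(-1), (1 − 1/5^5)^(-1), (1 − 1/7^5)^(-1), (1 − 1/11^5)^(-1), (1 − 1/13^5)^(-1), (1 − 1/17^5)^(-1), (1 − 1/19^5)^(-1), (1 − 1/23^5)^(-1), (1 − 1/29^5)^(-1), (1 − 1/31^5)^(-1), (1 − 1/37^5)^(-1), (1 − 1/41^5)^(-1), (1 − 1/43^5)^(-1) = ∏ p^5 / (p^5 − 1) = 1572482291224969810929353517600303098269844539827384419450979869/1516482033755337998564749447506198249900022724140786873799147520.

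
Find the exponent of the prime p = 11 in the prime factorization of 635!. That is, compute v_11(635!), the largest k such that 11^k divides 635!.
v_11(635!) = 62

Legendre's formula: v_p(n!) = Σ_{k ≥ 1} ⌊n / p^k⌋. For p = 11, n = 635, the terms are:
  ⌊635/11^1⌋ = ⌊635/11⌋ = 57
  ⌊635/11^2⌋ = ⌊635/121⌋ = 5
(the next term ⌊635/11^3⌋ = 0, terminating the sum). Summing: v_11(635!) = 57 + 5 = 62.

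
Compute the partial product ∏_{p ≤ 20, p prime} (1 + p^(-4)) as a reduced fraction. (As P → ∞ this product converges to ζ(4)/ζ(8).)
∏ = 2063478382983759362985032/1914315839042201150180625

The primes p ≤ 20 are [2, 3, 5, 7, 11, 13, 17, 19]. For each, (1 + 1/p^4) = (p^4 + 1)/p^4. Multiplying these fractions over p ∈ [2, 3, 5, 7, 11, 13, 17, 19] gives 2063478382983759362985032/1914315839042201150180625. (In the limit P → ∞ this tends to ζ(4)/ζ(8).)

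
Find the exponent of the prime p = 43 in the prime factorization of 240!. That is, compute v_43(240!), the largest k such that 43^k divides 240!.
v_43(240!) = 5

Legendre's formula: v_p(n!) = Σ_{k ≥ 1} ⌊n / p^k⌋. For p = 43, n = 240, the terms are:
  ⌊240/43^1⌋ = ⌊240/43⌋ = 5
(the next term ⌊240/43^2⌋ = 0, terminating the sum). Summing: v_43(240!) = 5 = 5.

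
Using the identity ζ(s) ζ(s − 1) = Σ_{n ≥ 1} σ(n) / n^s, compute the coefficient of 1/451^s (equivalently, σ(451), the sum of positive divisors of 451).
σ(451) = 504

In the product (Σ m^0/m^s)(Σ k / k^s) = Σ (Σ_{d | n} d) / n^s, the coefficient of 1/n^s is σ(n) = Σ_{d | n} d. For n = 451, divisors are [1, 11, 41, 451]; summing: σ(451) = 504.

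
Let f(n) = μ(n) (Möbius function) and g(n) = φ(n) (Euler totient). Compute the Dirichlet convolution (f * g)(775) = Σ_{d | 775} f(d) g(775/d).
(μ * φ)(775) = 464

Divisors of 775: [1, 5, 25, 31, 155, 775]. For each d | 775:
  d = 1: μ(1) · φ(775/1) = 1 · 600 = 600
  d = 5: μ(5) · φ(775/5) = -1 · 120 = -120
  d = 25: μ(25) · φ(775/25) = 0 · 30 = 0
  d = 31: μ(31) · φ(775/31) = -1 · 20 = -20
  d = 155: μ(155) · φ(775/155) = 1 · 4 = 4
  d = 775: μ(775) · φ(775/775) = 0 · 1 = 0
Summing: (μ * φ)(775) = 600 + -120 + 0 + -20 + 4 + 0 = 464.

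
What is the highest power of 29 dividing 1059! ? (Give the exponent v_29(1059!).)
v_29(1059!) = 37

Legendre's formula: v_p(n!) = Σ_{k ≥ 1} ⌊n / p^k⌋. For p = 29, n = 1059, the terms are:
  ⌊1059/29^1⌋ = ⌊1059/29⌋ = 36
  ⌊1059/29^2⌋ = ⌊1059/841⌋ = 1
(the next term ⌊1059/29^3⌋ = 0, terminating the sum). Summing: v_29(1059!) = 36 + 1 = 37.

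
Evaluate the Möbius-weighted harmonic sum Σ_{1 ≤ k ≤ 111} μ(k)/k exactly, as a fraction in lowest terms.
Σ μ(k)/k = -678316192822146162262092815134314936522301/39962142402550705168325165981723972810713890

Values of μ(k) for 1 ≤ k ≤ 111: μ(1) = 1, μ(2) = -1, μ(3) = -1, μ(5) = -1, μ(6) = 1, μ(7) = -1, μ(10) = 1, μ(11) = -1, μ(13) = -1, μ(14) = 1, μ(15) = 1, μ(17) = -1, μ(19) = -1, μ(21) = 1, μ(22) = 1, μ(23) = -1, μ(26) = 1, μ(29) = -1, μ(30) = -1, μ(31) = -1, μ(33) = 1, μ(34) = 1, μ(35) = 1, μ(37) = -1, μ(38) = 1, μ(39) = 1, μ(41) = -1, μ(42) = -1, μ(43) = -1, μ(46) = 1, μ(47) = -1, μ(51) = 1, μ(53) = -1, μ(55) = 1, μ(57) = 1, μ(58) = 1, μ(59) = -1, μ(61) = -1, μ(62) = 1, μ(65) = 1, μ(66) = -1, μ(67) = -1, μ(69) = 1, μ(70) = -1, μ(71) = -1, μ(73) = -1, μ(74) = 1, μ(77) = 1, μ(78) = -1, μ(79) = -1, μ(82) = 1, μ(83) = -1, μ(85) = 1, μ(86) = 1, μ(87) = 1, μ(89) = -1, μ(91) = 1, μ(93) = 1, μ(94) = 1, μ(95) = 1, μ(97) = -1, μ(101) = -1, μ(102) = -1, μ(103) = -1, μ(105) = -1, μ(106) = 1, μ(107) = -1, μ(109) = -1, μ(110) = -1, μ(111) = 1, with μ = 0 on non-squarefree integers. Summing μ(k)/k for k where μ(k) ≠ 0 gives -678316192822146162262092815134314936522301/39962142402550705168325165981723972810713890 ≈ -0.0170. (PNT ⟺ this sum → 0 as n → ∞.)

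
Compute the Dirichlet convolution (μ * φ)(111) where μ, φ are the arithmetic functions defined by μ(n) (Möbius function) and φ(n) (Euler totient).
(μ * φ)(111) = 35

Divisors of 111: [1, 3, 37, 111]. For each d | 111:
  d = 1: μ(1) · φ(111/1) = 1 · 72 = 72
  d = 3: μ(3) · φ(111/3) = -1 · 36 = -36
  d = 37: μ(37) · φ(111/37) = -1 · 2 = -2
  d = 111: μ(111) · φ(111/111) = 1 · 1 = 1
Summing: (μ * φ)(111) = 72 + -36 + -2 + 1 = 35.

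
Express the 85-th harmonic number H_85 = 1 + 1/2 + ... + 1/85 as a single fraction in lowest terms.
H_85 = 3689819414629973415931738804725211919/734184632222154704090370027645633600

Direct summation: H_85 = 1 + 1/2 + ... + 1/85. The least common denominator is lcm(1, ..., 85) = 8076030954443701744994070304101969600; over this denominator the numerator is 8076030954443701744994070304101969600 + 4038015477221850872497035152050984800 + 2692010318147900581664690101367323200 + 2019007738610925436248517576025492400 + 1615206190888740348998814060820393920 + 1346005159073950290832345050683661600 + 1153718707777671677856295757728852800 + 1009503869305462718124258788012746200 + 897336772715966860554896700455774400 + 807603095444370174499407030410196960 + 734184632222154704090370027645633600 + 673002579536975145416172525341830800 + 621233150341823211153390023392459200 + 576859353888835838928147878864426400 + 538402063629580116332938020273464640 + 504751934652731359062129394006373100 + 475060644379041279117298253182468800 + 448668386357983430277448350227887200 + 425054260760194828683898437057998400 + 403801547722185087249703515205098480 + 384572902592557225952098585909617600 + 367092316111077352045185013822816800 + 351131780627987032391046534960955200 + 336501289768487572708086262670915400 + 323041238177748069799762812164078784 + 310616575170911605576695011696229600 + 299112257571988953518298900151924800 + 288429676944417919464073939432213200 + 278483826015300060172209320831102400 + 269201031814790058166469010136732320 + 260517127562700056290131300132321600 + 252375967326365679531064697003186550 + 244728210740718234696790009215211200 + 237530322189520639558649126591234400 + 230743741555534335571259151545770560 + 224334193178991715138724175113943600 + 218271106876856803918758656867620800 + 212527130380097414341949218528999200 + 207077716780607737051130007797486400 + 201900773861092543624851757602549240 + 196976364742529310853513909856145600 + 192286451296278612976049292954808800 + 187814673359155854534745821025627200 + 183546158055538676022592506911408400 + 179467354543193372110979340091154880 + 175565890313993516195523267480477600 + 171830445839227696702001495831956800 + 168250644884243786354043131335457700 + 164816958253953096836613679675550400 + 161520619088874034899881406082039392 + 158353548126347093039099417727489600 + 155308287585455802788347505848114800 + 152377942536673617830076798190603200 + 149556128785994476759149450075962400 + 146836926444430940818074005529126720 + 144214838472208959732036969716106600 + 141684753586731609561299479019332800 + 139241913007650030086104660415551200 + 136881880583791554999899496679694400 + 134600515907395029083234505068366160 + 132393950072847569590066726296753600 + 130258563781350028145065650066160800 + 128190967530852408650699528636539200 + 126187983663182839765532348501593275 + 124246630068364642230678004678491840 + 122364105370359117348395004607605600 + 120537775439458234999911497076148800 + 118765161094760319779324563295617200 + 117043926875995677463682178320318400 + 115371870777767167785629575772885280 + 113746914851319742887240426818337600 + 112167096589495857569362087556971800 + 110630561019776736232795483617835200 + 109135553438428401959379328433810400 + 107680412725916023266587604054692928 + 106263565190048707170974609264499600 + 104883518888879243441481432520804800 + 103538858390303868525565003898743200 + 102228239929667110696127472203822400 + 100950386930546271812425878801274620 + 99704085857329651172766300050641600 + 98488182371264655426756954928072800 + 97301577764381948734868316916891200 + 96143225648139306488024646477404400 + 95012128875808255823459650636493760 = 40588013560929707575249126851977331109, so H_85 = 40588013560929707575249126851977331109/8076030954443701744994070304101969600; reducing by gcd(40588013560929707575249126851977331109, 8076030954443701744994070304101969600) = 11 gives 3689819414629973415931738804725211919/734184632222154704090370027645633600 ≈ 5.02574. (The PNT-adjacent estimate ln(85) + γ ≈ 5.01987 matches within O(1/n).)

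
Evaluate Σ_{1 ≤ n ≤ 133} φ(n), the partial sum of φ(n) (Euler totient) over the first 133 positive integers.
Σ_{n ≤ 133} φ(n) = 5432

Compute φ(n) for each 1 ≤ n ≤ 133: φ(1) = 1, φ(2) = 1, φ(3) = 2, φ(4) = 2, φ(5) = 4, φ(6) = 2, φ(7) = 6, φ(8) = 4, φ(9) = 6, φ(10) = 4, φ(11) = 10, φ(12) = 4, φ(13) = 12, φ(14) = 6, φ(15) = 8, φ(16) = 8, φ(17) = 16, φ(18) = 6, φ(19) = 18, φ(20) = 8, φ(21) = 12, φ(22) = 10, φ(23) = 22, φ(24) = 8, φ(25) = 20, φ(26) = 12, φ(27) = 18, φ(28) = 12, φ(29) = 28, φ(30) = 8, φ(31) = 30, φ(32) = 16, φ(33) = 20, φ(34) = 16, φ(35) = 24, φ(36) = 12, φ(37) = 36, φ(38) = 18, φ(39) = 24, φ(40) = 16, φ(41) = 40, φ(42) = 12, φ(43) = 42, φ(44) = 20, φ(45) = 24, φ(46) = 22, φ(47) = 46, φ(48) = 16, φ(49) = 42, φ(50) = 20, φ(51) = 32, φ(52) = 24, φ(53) = 52, φ(54) = 18, φ(55) = 40, φ(56) = 24, φ(57) = 36, φ(58) = 28, φ(59) = 58, φ(60) = 16, φ(61) = 60, φ(62) = 30, φ(63) = 36, φ(64) = 32, φ(65) = 48, φ(66) = 20, φ(67) = 66, φ(68) = 32, φ(69) = 44, φ(70) = 24, φ(71) = 70, φ(72) = 24, φ(73) = 72, φ(74) = 36, φ(75) = 40, φ(76) = 36, φ(77) = 60, φ(78) = 24, φ(79) = 78, φ(80) = 32, φ(81) = 54, φ(82) = 40, φ(83) = 82, φ(84) = 24, φ(85) = 64, φ(86) = 42, φ(87) = 56, φ(88) = 40, φ(89) = 88, φ(90) = 24, φ(91) = 72, φ(92) = 44, φ(93) = 60, φ(94) = 46, φ(95) = 72, φ(96) = 32, φ(97) = 96, φ(98) = 42, φ(99) = 60, φ(100) = 40, φ(101) = 100, φ(102) = 32, φ(103) = 102, φ(104) = 48, φ(105) = 48, φ(106) = 52, φ(107) = 106, φ(108) = 36, φ(109) = 108, φ(110) = 40, φ(111) = 72, φ(112) = 48, φ(113) = 112, φ(114) = 36, φ(115) = 88, φ(116) = 56, φ(117) = 72, φ(118) = 58, φ(119) = 96, φ(120) = 32, φ(121) = 110, φ(122) = 60, φ(123) = 80, φ(124) = 60, φ(125) = 100, φ(126) = 36, φ(127) = 126, φ(128) = 64, φ(129) = 84, φ(130) = 48, φ(131) = 130, φ(132) = 40, φ(133) = 108. Summing all 133 values: 5432. (Average order: Σ_{n ≤ x} φ(n) ~ (3/π²) x². For x = 133, (3/π²)·133² ≈ 5376.81.)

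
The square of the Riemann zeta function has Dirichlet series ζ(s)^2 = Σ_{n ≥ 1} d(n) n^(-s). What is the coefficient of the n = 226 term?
d(226) = 4

ζ(s)^2 = (Σ 1/m^s)(Σ 1/k^s). The coefficient of 1/n^s in the product is the number of ordered pairs (m, k) with mk = n, which equals d(n). For n = 226, divisors are [1, 2, 113, 226], so d(226) = 4.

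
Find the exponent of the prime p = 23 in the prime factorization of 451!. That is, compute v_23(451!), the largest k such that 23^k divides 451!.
v_23(451!) = 19

Legendre's formula: v_p(n!) = Σ_{k ≥ 1} ⌊n / p^k⌋. For p = 23, n = 451, the terms are:
  ⌊451/23^1⌋ = ⌊451/23⌋ = 19
(the next term ⌊451/23^2⌋ = 0, terminating the sum). Summing: v_23(451!) = 19 = 19.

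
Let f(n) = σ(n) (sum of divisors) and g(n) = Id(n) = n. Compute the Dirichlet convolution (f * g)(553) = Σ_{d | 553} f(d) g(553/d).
(σ * Id)(553) = 2385

Divisors of 553: [1, 7, 79, 553]. For each d | 553:
  d = 1: σ(1) · Id(553/1) = 1 · 553 = 553
  d = 7: σ(7) · Id(553/7) = 8 · 79 = 632
  d = 79: σ(79) · Id(553/79) = 80 · 7 = 560
  d = 553: σ(553) · Id(553/553) = 640 · 1 = 640
Summing: (σ * Id)(553) = 553 + 632 + 560 + 640 = 2385.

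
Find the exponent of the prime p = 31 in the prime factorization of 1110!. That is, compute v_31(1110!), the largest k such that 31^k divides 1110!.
v_31(1110!) = 36

Legendre's formula: v_p(n!) = Σ_{k ≥ 1} ⌊n / p^k⌋. For p = 31, n = 1110, the terms are:
  ⌊1110/31^1⌋ = ⌊1110/31⌋ = 35
  ⌊1110/31^2⌋ = ⌊1110/961⌋ = 1
(the next term ⌊1110/31^3⌋ = 0, terminating the sum). Summing: v_31(1110!) = 35 + 1 = 36.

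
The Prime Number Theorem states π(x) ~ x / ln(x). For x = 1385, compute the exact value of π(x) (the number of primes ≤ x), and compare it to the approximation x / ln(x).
π(1385) = 221;  x/ln(x) ≈ 191.47;  relative error ≈ 13.36%.

Directly count primes up to 1385: π(1385) = 221. The PNT approximation gives 1385/ln(1385) ≈ 1385/7.23346 ≈ 191.47. Relative error (π(x) − x/ln(x)) / π(x) ≈ 13.36%; the approximation is known to undercount slightly (Li(x) is a better estimate).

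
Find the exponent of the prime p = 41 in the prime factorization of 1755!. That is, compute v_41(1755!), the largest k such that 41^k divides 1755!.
v_41(1755!) = 43

Legendre's formula: v_p(n!) = Σ_{k ≥ 1} ⌊n / p^k⌋. For p = 41, n = 1755, the terms are:
  ⌊1755/41^1⌋ = ⌊1755/41⌋ = 42
  ⌊1755/41^2⌋ = ⌊1755/1681⌋ = 1
(the next term ⌊1755/41^3⌋ = 0, terminating the sum). Summing: v_41(1755!) = 42 + 1 = 43.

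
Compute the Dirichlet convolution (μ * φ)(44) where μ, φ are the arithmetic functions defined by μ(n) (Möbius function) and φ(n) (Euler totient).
(μ * φ)(44) = 9

Divisors of 44: [1, 2, 4, 11, 22, 44]. For each d | 44:
  d = 1: μ(1) · φ(44/1) = 1 · 20 = 20
  d = 2: μ(2) · φ(44/2) = -1 · 10 = -10
  d = 4: μ(4) · φ(44/4) = 0 · 10 = 0
  d = 11: μ(11) · φ(44/11) = -1 · 2 = -2
  d = 22: μ(22) · φ(44/22) = 1 · 1 = 1
  d = 44: μ(44) · φ(44/44) = 0 · 1 = 0
Summing: (μ * φ)(44) = 20 + -10 + 0 + -2 + 1 + 0 = 9.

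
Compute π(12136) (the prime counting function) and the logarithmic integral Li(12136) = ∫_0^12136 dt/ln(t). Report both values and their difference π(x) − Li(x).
π(12136) = 1452;  Li(12136) ≈ 1475.57;  π(x) − Li(x) ≈ -23.57.

Direct count of primes ≤ 12136 gives π(12136) = 1452. Numerical evaluation of the logarithmic integral gives Li(12136) ≈ 1475.57. The difference π(x) − Li(x) ≈ -23.57 is typically negative for small/moderate x (Li(x) overestimates), though Littlewood's theorem shows this sign changes infinitely often.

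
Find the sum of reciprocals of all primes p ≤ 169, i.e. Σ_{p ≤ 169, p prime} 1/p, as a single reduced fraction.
Σ 1/p = 1840793455149223796977553240989608507934961889604586193282330007699/962947420735983927056946215901134429196419130606213075415963491270

π(169) = 39, so the primes ≤ 169 are [2, 3, 5, 7, 11, 13, 17, 19, 23, 29, 31, 37, 41, 43, 47, 53, 59, 61, 67, 71, 73, 79, 83, 89, 97, 101, 103, 107, 109, 113, 127, 131, 137, 139, 149, 151, 157, 163, 167]. Summing 1/p over these primes: 1840793455149223796977553240989608507934961889604586193282330007699/962947420735983927056946215901134429196419130606213075415963491270 ≈ 1.9116. Mertens estimate ln ln(169) + 0.2615 ≈ 1.8966.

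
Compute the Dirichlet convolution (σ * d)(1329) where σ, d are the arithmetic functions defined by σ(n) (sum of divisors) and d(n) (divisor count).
(σ * d)(1329) = 2676

Divisors of 1329: [1, 3, 443, 1329]. For each d | 1329:
  d = 1: σ(1) · d(1329/1) = 1 · 4 = 4
  d = 3: σ(3) · d(1329/3) = 4 · 2 = 8
  d = 443: σ(443) · d(1329/443) = 444 · 2 = 888
  d = 1329: σ(1329) · d(1329/1329) = 1776 · 1 = 1776
Summing: (σ * d)(1329) = 4 + 8 + 888 + 1776 = 2676.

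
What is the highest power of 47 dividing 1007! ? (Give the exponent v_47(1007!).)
v_47(1007!) = 21

Legendre's formula: v_p(n!) = Σ_{k ≥ 1} ⌊n / p^k⌋. For p = 47, n = 1007, the terms are:
  ⌊1007/47^1⌋ = ⌊1007/47⌋ = 21
(the next term ⌊1007/47^2⌋ = 0, terminating the sum). Summing: v_47(1007!) = 21 = 21.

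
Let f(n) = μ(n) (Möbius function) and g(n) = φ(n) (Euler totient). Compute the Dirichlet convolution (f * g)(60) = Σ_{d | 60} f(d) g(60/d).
(μ * φ)(60) = 3

Divisors of 60: [1, 2, 3, 4, 5, 6, 10, 12, 15, 20, 30, 60]. For each d | 60:
  d = 1: μ(1) · φ(60/1) = 1 · 16 = 16
  d = 2: μ(2) · φ(60/2) = -1 · 8 = -8
  d = 3: μ(3) · φ(60/3) = -1 · 8 = -8
  d = 4: μ(4) · φ(60/4) = 0 · 8 = 0
  d = 5: μ(5) · φ(60/5) = -1 · 4 = -4
  d = 6: μ(6) · φ(60/6) = 1 · 4 = 4
  d = 10: μ(10) · φ(60/10) = 1 · 2 = 2
  d = 12: μ(12) · φ(60/12) = 0 · 4 = 0
  d = 15: μ(15) · φ(60/15) = 1 · 2 = 2
  d = 20: μ(20) · φ(60/20) = 0 · 2 = 0
  d = 30: μ(30) · φ(60/30) = -1 · 1 = -1
  d = 60: μ(60) · φ(60/60) = 0 · 1 = 0
Summing: (μ * φ)(60) = 16 + -8 + -8 + 0 + -4 + 4 + 2 + 0 + 2 + 0 + -1 + 0 = 3.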